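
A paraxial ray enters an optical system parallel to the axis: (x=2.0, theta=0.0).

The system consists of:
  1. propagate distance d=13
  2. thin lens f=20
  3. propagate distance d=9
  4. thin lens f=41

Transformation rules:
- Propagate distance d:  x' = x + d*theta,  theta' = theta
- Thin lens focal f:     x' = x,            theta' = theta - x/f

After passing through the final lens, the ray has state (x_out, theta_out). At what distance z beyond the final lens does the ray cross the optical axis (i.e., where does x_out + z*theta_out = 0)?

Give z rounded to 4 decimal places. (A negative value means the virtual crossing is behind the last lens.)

Initial: x=2.0000 theta=0.0000
After 1 (propagate distance d=13): x=2.0000 theta=0.0000
After 2 (thin lens f=20): x=2.0000 theta=-0.1000
After 3 (propagate distance d=9): x=1.1000 theta=-0.1000
After 4 (thin lens f=41): x=1.1000 theta=-26/205 (≈-0.1268)
z_focus = -x_out/theta_out = -(1.1000)/(-26/205) = 451/52 ≈ 8.6731
Rounded to 4 decimal places: z = 8.6731

Answer: 8.6731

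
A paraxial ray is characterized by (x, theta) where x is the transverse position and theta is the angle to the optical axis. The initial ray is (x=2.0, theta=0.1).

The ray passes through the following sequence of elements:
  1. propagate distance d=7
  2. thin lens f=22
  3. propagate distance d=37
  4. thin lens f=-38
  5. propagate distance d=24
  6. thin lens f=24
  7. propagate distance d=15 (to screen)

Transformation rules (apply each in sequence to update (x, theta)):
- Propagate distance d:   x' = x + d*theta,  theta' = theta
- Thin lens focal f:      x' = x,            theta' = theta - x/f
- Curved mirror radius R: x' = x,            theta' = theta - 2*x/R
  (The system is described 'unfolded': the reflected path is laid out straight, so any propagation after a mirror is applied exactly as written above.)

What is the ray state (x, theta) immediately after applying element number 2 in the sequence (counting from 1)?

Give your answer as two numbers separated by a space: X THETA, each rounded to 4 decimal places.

Answer: 2.7000 -0.0227

Derivation:
Initial: x=2.0000 theta=0.1000
After 1 (propagate distance d=7): x=2.7000 theta=0.1000
After 2 (thin lens f=22): x=2.7000 theta=-1/44 (≈-0.0227)
Rounded to 4 decimal places: x = 2.7000, theta = -0.0227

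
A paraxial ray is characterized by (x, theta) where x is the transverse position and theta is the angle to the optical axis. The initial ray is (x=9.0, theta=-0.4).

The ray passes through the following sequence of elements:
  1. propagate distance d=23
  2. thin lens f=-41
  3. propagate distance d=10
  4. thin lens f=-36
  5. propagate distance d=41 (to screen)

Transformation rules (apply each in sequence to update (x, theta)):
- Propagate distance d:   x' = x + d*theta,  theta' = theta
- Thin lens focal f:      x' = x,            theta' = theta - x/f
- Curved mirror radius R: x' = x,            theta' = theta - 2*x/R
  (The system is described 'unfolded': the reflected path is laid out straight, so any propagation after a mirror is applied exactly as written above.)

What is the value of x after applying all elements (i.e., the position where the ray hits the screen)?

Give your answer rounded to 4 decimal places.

Initial: x=9.0000 theta=-0.4000
After 1 (propagate distance d=23): x=-0.2000 theta=-0.4000
After 2 (thin lens f=-41): x=-0.2000 theta=-83/205 (≈-0.4049)
After 3 (propagate distance d=10): x=-871/205 (≈-4.2488) theta=-83/205 (≈-0.4049)
After 4 (thin lens f=-36): x=-871/205 (≈-4.2488) theta=-3859/7380 (≈-0.5229)
After 5 (propagate distance d=41 (to screen)): x=-37915/1476 (≈-25.6877) theta=-3859/7380 (≈-0.5229)
Rounded to 4 decimal places: x = -25.6877

Answer: -25.6877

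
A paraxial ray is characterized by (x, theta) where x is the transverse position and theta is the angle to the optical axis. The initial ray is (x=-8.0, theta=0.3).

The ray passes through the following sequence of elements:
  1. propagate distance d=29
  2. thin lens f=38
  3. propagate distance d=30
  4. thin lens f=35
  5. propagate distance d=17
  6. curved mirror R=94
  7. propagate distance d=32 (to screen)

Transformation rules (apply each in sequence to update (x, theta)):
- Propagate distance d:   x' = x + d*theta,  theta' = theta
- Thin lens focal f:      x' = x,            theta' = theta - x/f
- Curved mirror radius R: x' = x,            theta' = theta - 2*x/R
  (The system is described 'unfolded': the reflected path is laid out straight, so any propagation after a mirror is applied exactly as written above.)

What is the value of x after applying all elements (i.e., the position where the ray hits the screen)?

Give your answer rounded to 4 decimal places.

Initial: x=-8.0000 theta=0.3000
After 1 (propagate distance d=29): x=0.7000 theta=0.3000
After 2 (thin lens f=38): x=0.7000 theta=107/380 (≈0.2816)
After 3 (propagate distance d=30): x=869/95 (≈9.1474) theta=107/380 (≈0.2816)
After 4 (thin lens f=35): x=869/95 (≈9.1474) theta=269/13300 (≈0.0202)
After 5 (propagate distance d=17): x=126233/13300 (≈9.4912) theta=269/13300 (≈0.0202)
After 6 (curved mirror R=94): x=126233/13300 (≈9.4912) theta=-11359/62510 (≈-0.1817)
After 7 (propagate distance d=32 (to screen)): x=2298071/625100 (≈3.6763) theta=-11359/62510 (≈-0.1817)
Rounded to 4 decimal places: x = 3.6763

Answer: 3.6763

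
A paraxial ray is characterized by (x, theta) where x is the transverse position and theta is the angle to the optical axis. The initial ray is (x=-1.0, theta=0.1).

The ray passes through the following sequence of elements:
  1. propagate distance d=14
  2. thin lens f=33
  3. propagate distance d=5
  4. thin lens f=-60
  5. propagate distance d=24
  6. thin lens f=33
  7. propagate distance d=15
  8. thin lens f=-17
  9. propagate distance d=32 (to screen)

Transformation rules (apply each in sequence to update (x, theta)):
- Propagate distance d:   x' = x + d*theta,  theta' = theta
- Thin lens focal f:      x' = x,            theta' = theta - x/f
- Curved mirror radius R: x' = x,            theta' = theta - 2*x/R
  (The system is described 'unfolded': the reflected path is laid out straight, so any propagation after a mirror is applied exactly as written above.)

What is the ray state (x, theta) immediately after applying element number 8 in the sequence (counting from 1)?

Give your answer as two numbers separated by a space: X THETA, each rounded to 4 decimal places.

Initial: x=-1.0000 theta=0.1000
After 1 (propagate distance d=14): x=0.4000 theta=0.1000
After 2 (thin lens f=33): x=0.4000 theta=29/330 (≈0.0879)
After 3 (propagate distance d=5): x=277/330 (≈0.8394) theta=29/330 (≈0.0879)
After 4 (thin lens f=-60): x=277/330 (≈0.8394) theta=2017/19800 (≈0.1019)
After 5 (propagate distance d=24): x=5419/1650 (≈3.2842) theta=2017/19800 (≈0.1019)
After 6 (thin lens f=33): x=5419/1650 (≈3.2842) theta=511/217800 (≈0.0023)
After 7 (propagate distance d=15): x=240991/72600 (≈3.3194) theta=511/217800 (≈0.0023)
After 8 (thin lens f=-17): x=240991/72600 (≈3.3194) theta=36583/185130 (≈0.1976)
Rounded to 4 decimal places: x = 3.3194, theta = 0.1976

Answer: 3.3194 0.1976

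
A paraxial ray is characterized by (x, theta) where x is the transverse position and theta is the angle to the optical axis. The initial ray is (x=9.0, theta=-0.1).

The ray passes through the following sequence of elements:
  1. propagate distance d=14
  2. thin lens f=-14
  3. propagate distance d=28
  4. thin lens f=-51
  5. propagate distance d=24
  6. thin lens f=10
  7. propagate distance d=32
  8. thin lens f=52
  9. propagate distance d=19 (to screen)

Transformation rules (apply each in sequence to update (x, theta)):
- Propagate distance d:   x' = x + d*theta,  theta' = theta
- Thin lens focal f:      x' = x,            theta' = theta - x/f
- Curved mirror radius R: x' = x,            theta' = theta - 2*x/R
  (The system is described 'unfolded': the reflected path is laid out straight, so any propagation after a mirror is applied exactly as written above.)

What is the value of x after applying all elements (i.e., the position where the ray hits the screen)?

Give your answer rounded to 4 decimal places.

Initial: x=9.0000 theta=-0.1000
After 1 (propagate distance d=14): x=7.6000 theta=-0.1000
After 2 (thin lens f=-14): x=7.6000 theta=31/70 (≈0.4429)
After 3 (propagate distance d=28): x=20.0000 theta=31/70 (≈0.4429)
After 4 (thin lens f=-51): x=20.0000 theta=2981/3570 (≈0.8350)
After 5 (propagate distance d=24): x=23824/595 (≈40.0403) theta=2981/3570 (≈0.8350)
After 6 (thin lens f=10): x=23824/595 (≈40.0403) theta=-8081/2550 (≈-3.1690)
After 7 (propagate distance d=32): x=-547712/8925 (≈-61.3683) theta=-8081/2550 (≈-3.1690)
After 8 (thin lens f=52): x=-547712/8925 (≈-61.3683) theta=-92303/46410 (≈-1.9889)
After 9 (propagate distance d=19 (to screen)): x=-23009297/232050 (≈-99.1566) theta=-92303/46410 (≈-1.9889)
Rounded to 4 decimal places: x = -99.1566

Answer: -99.1566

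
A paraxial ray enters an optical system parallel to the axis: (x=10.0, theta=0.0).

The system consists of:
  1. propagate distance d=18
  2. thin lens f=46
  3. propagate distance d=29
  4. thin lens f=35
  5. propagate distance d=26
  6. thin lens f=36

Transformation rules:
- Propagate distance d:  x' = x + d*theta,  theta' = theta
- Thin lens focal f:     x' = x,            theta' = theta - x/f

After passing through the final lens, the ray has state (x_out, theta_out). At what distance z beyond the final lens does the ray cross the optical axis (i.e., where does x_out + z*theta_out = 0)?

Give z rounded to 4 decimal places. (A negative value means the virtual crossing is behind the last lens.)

Answer: -24.4413

Derivation:
Initial: x=10.0000 theta=0.0000
After 1 (propagate distance d=18): x=10.0000 theta=0.0000
After 2 (thin lens f=46): x=10.0000 theta=-5/23 (≈-0.2174)
After 3 (propagate distance d=29): x=85/23 (≈3.6957) theta=-5/23 (≈-0.2174)
After 4 (thin lens f=35): x=85/23 (≈3.6957) theta=-52/161 (≈-0.3230)
After 5 (propagate distance d=26): x=-757/161 (≈-4.7019) theta=-52/161 (≈-0.3230)
After 6 (thin lens f=36): x=-757/161 (≈-4.7019) theta=-1115/5796 (≈-0.1924)
z_focus = -x_out/theta_out = -(-757/161)/(-1115/5796) = -27252/1115 ≈ -24.4413
Rounded to 4 decimal places: z = -24.4413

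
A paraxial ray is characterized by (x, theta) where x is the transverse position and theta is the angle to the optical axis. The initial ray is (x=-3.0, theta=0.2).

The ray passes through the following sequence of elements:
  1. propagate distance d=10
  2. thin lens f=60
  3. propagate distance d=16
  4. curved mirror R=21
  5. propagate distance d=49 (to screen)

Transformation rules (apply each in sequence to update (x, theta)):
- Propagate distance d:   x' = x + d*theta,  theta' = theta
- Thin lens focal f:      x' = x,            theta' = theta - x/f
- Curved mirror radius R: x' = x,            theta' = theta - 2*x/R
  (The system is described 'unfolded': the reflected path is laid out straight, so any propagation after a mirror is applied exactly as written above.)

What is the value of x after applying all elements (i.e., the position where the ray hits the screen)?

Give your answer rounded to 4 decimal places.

Initial: x=-3.0000 theta=0.2000
After 1 (propagate distance d=10): x=-1.0000 theta=0.2000
After 2 (thin lens f=60): x=-1.0000 theta=13/60 (≈0.2167)
After 3 (propagate distance d=16): x=37/15 (≈2.4667) theta=13/60 (≈0.2167)
After 4 (curved mirror R=21): x=37/15 (≈2.4667) theta=-23/1260 (≈-0.0183)
After 5 (propagate distance d=49 (to screen)): x=283/180 (≈1.5722) theta=-23/1260 (≈-0.0183)
Rounded to 4 decimal places: x = 1.5722

Answer: 1.5722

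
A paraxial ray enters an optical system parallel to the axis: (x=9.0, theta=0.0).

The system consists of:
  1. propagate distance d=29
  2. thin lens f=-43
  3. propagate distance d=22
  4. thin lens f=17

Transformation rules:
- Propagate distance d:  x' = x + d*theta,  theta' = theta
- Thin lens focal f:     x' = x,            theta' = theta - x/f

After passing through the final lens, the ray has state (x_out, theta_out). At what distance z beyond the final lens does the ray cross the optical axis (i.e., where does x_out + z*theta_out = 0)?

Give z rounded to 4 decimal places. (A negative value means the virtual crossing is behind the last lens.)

Answer: 23.0208

Derivation:
Initial: x=9.0000 theta=0.0000
After 1 (propagate distance d=29): x=9.0000 theta=0.0000
After 2 (thin lens f=-43): x=9.0000 theta=9/43 (≈0.2093)
After 3 (propagate distance d=22): x=585/43 (≈13.6047) theta=9/43 (≈0.2093)
After 4 (thin lens f=17): x=585/43 (≈13.6047) theta=-432/731 (≈-0.5910)
z_focus = -x_out/theta_out = -(585/43)/(-432/731) = 1105/48 ≈ 23.0208
Rounded to 4 decimal places: z = 23.0208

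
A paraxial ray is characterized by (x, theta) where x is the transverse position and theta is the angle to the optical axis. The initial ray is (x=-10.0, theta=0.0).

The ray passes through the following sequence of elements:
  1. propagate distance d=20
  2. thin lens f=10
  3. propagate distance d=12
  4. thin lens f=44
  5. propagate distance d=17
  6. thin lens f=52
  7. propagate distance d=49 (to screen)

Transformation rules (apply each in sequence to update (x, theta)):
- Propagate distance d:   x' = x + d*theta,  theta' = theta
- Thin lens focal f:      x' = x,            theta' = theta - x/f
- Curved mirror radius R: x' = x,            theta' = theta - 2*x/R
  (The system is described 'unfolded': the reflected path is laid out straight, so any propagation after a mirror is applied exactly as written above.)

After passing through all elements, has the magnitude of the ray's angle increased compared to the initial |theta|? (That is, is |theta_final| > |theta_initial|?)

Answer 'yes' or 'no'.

Answer: yes

Derivation:
Initial: x=-10.0000 theta=0.0000
After 1 (propagate distance d=20): x=-10.0000 theta=0.0000
After 2 (thin lens f=10): x=-10.0000 theta=1.0000
After 3 (propagate distance d=12): x=2.0000 theta=1.0000
After 4 (thin lens f=44): x=2.0000 theta=21/22 (≈0.9545)
After 5 (propagate distance d=17): x=401/22 (≈18.2273) theta=21/22 (≈0.9545)
After 6 (thin lens f=52): x=401/22 (≈18.2273) theta=691/1144 (≈0.6040)
After 7 (propagate distance d=49 (to screen)): x=54711/1144 (≈47.8243) theta=691/1144 (≈0.6040)
|theta_initial|=0.0000 |theta_final|=691/1144 (≈0.6040) -> increased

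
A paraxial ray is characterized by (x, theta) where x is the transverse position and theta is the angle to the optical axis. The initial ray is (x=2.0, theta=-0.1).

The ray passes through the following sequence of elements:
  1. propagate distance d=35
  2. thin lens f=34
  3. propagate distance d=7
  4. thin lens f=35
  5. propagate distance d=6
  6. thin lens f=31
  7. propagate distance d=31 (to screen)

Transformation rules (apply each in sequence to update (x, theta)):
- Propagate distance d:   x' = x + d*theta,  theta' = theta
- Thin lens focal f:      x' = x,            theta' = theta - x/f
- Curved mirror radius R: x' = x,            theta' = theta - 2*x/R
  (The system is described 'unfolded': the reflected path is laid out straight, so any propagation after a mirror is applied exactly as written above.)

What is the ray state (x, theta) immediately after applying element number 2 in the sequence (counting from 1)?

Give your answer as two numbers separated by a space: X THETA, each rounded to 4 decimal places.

Answer: -1.5000 -0.0559

Derivation:
Initial: x=2.0000 theta=-0.1000
After 1 (propagate distance d=35): x=-1.5000 theta=-0.1000
After 2 (thin lens f=34): x=-1.5000 theta=-19/340 (≈-0.0559)
Rounded to 4 decimal places: x = -1.5000, theta = -0.0559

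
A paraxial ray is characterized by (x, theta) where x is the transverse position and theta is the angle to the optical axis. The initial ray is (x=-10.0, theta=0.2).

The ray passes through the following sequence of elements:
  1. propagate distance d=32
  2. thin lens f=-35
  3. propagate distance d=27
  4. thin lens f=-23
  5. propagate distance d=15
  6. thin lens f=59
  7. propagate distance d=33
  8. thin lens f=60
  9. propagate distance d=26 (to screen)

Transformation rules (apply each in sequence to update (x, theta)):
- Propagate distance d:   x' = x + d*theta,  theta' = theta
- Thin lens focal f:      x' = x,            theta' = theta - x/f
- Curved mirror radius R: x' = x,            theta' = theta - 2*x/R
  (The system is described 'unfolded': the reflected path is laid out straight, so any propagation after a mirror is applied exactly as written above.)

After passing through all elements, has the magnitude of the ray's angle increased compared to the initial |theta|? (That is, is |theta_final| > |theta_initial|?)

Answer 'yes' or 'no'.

Answer: no

Derivation:
Initial: x=-10.0000 theta=0.2000
After 1 (propagate distance d=32): x=-3.6000 theta=0.2000
After 2 (thin lens f=-35): x=-3.6000 theta=17/175 (≈0.0971)
After 3 (propagate distance d=27): x=-171/175 (≈-0.9771) theta=17/175 (≈0.0971)
After 4 (thin lens f=-23): x=-171/175 (≈-0.9771) theta=44/805 (≈0.0547)
After 5 (propagate distance d=15): x=-633/4025 (≈-0.1573) theta=44/805 (≈0.0547)
After 6 (thin lens f=59): x=-633/4025 (≈-0.1573) theta=13613/237475 (≈0.0573)
After 7 (propagate distance d=33): x=411882/237475 (≈1.7344) theta=13613/237475 (≈0.0573)
After 8 (thin lens f=60): x=411882/237475 (≈1.7344) theta=67483/2374750 (≈0.0284)
After 9 (propagate distance d=26 (to screen)): x=419527/169625 (≈2.4733) theta=67483/2374750 (≈0.0284)
|theta_initial|=0.2000 |theta_final|=67483/2374750 (≈0.0284) -> not increased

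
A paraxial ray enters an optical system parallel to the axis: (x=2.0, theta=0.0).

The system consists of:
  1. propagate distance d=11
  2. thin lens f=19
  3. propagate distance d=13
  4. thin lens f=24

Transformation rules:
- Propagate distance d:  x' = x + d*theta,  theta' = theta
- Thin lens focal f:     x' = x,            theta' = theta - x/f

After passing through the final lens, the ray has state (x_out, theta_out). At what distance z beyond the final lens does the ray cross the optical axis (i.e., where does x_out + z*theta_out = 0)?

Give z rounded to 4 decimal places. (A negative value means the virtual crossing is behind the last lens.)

Answer: 4.8000

Derivation:
Initial: x=2.0000 theta=0.0000
After 1 (propagate distance d=11): x=2.0000 theta=0.0000
After 2 (thin lens f=19): x=2.0000 theta=-2/19 (≈-0.1053)
After 3 (propagate distance d=13): x=12/19 (≈0.6316) theta=-2/19 (≈-0.1053)
After 4 (thin lens f=24): x=12/19 (≈0.6316) theta=-5/38 (≈-0.1316)
z_focus = -x_out/theta_out = -(12/19)/(-5/38) = 4.8000
Rounded to 4 decimal places: z = 4.8000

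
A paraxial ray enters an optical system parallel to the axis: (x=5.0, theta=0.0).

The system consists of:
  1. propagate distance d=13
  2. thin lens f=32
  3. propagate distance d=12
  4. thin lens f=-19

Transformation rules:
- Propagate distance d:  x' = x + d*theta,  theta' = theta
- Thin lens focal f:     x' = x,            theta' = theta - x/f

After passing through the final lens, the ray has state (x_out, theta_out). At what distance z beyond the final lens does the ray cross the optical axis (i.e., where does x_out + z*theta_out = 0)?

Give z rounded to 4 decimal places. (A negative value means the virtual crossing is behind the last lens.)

Initial: x=5.0000 theta=0.0000
After 1 (propagate distance d=13): x=5.0000 theta=0.0000
After 2 (thin lens f=32): x=5.0000 theta=-5/32 (≈-0.1563)
After 3 (propagate distance d=12): x=3.1250 theta=-5/32 (≈-0.1563)
After 4 (thin lens f=-19): x=3.1250 theta=5/608 (≈0.0082)
z_focus = -x_out/theta_out = -(3.1250)/(5/608) = -380.0000
Rounded to 4 decimal places: z = -380.0000

Answer: -380.0000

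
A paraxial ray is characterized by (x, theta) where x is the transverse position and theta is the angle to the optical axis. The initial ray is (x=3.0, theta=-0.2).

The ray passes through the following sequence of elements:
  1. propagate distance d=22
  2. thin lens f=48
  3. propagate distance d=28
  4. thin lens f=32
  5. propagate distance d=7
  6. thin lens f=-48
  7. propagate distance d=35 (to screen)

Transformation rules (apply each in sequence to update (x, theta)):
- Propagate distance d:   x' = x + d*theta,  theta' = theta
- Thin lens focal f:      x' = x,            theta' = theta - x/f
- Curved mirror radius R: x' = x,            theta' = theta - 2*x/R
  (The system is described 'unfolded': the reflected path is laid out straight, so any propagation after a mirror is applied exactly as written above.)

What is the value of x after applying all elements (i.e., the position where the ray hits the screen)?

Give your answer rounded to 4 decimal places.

Initial: x=3.0000 theta=-0.2000
After 1 (propagate distance d=22): x=-1.4000 theta=-0.2000
After 2 (thin lens f=48): x=-1.4000 theta=-41/240 (≈-0.1708)
After 3 (propagate distance d=28): x=-371/60 (≈-6.1833) theta=-41/240 (≈-0.1708)
After 4 (thin lens f=32): x=-371/60 (≈-6.1833) theta=43/1920 (≈0.0224)
After 5 (propagate distance d=7): x=-3857/640 (≈-6.0266) theta=43/1920 (≈0.0224)
After 6 (thin lens f=-48): x=-3857/640 (≈-6.0266) theta=-3169/30720 (≈-0.1032)
After 7 (propagate distance d=35 (to screen)): x=-296051/30720 (≈-9.6371) theta=-3169/30720 (≈-0.1032)
Rounded to 4 decimal places: x = -9.6371

Answer: -9.6371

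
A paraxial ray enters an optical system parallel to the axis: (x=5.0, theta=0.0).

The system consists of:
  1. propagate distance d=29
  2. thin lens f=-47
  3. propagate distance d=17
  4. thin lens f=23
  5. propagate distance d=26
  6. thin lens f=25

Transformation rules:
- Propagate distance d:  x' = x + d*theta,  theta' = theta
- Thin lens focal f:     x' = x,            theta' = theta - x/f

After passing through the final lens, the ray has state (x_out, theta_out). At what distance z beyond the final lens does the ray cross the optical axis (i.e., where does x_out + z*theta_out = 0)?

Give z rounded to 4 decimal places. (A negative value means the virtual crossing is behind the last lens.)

Answer: 7.0929

Derivation:
Initial: x=5.0000 theta=0.0000
After 1 (propagate distance d=29): x=5.0000 theta=0.0000
After 2 (thin lens f=-47): x=5.0000 theta=5/47 (≈0.1064)
After 3 (propagate distance d=17): x=320/47 (≈6.8085) theta=5/47 (≈0.1064)
After 4 (thin lens f=23): x=320/47 (≈6.8085) theta=-205/1081 (≈-0.1896)
After 5 (propagate distance d=26): x=2030/1081 (≈1.8779) theta=-205/1081 (≈-0.1896)
After 6 (thin lens f=25): x=2030/1081 (≈1.8779) theta=-1431/5405 (≈-0.2648)
z_focus = -x_out/theta_out = -(2030/1081)/(-1431/5405) = 10150/1431 ≈ 7.0929
Rounded to 4 decimal places: z = 7.0929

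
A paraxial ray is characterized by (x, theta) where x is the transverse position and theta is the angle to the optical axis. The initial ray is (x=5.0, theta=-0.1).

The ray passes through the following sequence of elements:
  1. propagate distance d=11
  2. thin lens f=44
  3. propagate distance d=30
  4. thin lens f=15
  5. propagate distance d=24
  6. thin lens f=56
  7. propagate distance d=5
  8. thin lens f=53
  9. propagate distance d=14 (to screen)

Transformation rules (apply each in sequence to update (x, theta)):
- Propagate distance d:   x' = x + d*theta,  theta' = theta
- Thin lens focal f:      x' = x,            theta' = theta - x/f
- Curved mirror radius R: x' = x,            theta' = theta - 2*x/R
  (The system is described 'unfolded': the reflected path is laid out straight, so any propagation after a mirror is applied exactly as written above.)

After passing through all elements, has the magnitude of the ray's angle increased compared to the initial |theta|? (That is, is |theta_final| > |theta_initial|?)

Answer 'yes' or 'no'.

Answer: no

Derivation:
Initial: x=5.0000 theta=-0.1000
After 1 (propagate distance d=11): x=3.9000 theta=-0.1000
After 2 (thin lens f=44): x=3.9000 theta=-83/440 (≈-0.1886)
After 3 (propagate distance d=30): x=-387/220 (≈-1.7591) theta=-83/440 (≈-0.1886)
After 4 (thin lens f=15): x=-387/220 (≈-1.7591) theta=-157/2200 (≈-0.0714)
After 5 (propagate distance d=24): x=-3819/1100 (≈-3.4718) theta=-157/2200 (≈-0.0714)
After 6 (thin lens f=56): x=-3819/1100 (≈-3.4718) theta=-577/61600 (≈-0.0094)
After 7 (propagate distance d=5): x=-216749/61600 (≈-3.5187) theta=-577/61600 (≈-0.0094)
After 8 (thin lens f=53): x=-216749/61600 (≈-3.5187) theta=23271/408100 (≈0.0570)
After 9 (propagate distance d=14 (to screen)): x=-161479/59360 (≈-2.7203) theta=23271/408100 (≈0.0570)
|theta_initial|=0.1000 |theta_final|=23271/408100 (≈0.0570) -> not increased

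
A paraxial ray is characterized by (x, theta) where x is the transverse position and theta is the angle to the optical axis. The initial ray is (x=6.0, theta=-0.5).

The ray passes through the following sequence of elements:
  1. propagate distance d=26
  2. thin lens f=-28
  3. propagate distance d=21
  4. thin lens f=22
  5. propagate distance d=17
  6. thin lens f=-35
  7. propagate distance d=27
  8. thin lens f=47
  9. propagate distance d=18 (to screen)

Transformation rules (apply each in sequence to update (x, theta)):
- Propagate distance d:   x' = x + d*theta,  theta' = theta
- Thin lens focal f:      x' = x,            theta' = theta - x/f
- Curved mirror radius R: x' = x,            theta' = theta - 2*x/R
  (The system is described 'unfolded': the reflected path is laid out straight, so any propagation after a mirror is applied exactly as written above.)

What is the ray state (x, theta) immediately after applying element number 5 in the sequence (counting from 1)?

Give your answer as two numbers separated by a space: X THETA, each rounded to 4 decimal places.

Initial: x=6.0000 theta=-0.5000
After 1 (propagate distance d=26): x=-7.0000 theta=-0.5000
After 2 (thin lens f=-28): x=-7.0000 theta=-0.7500
After 3 (propagate distance d=21): x=-22.7500 theta=-0.7500
After 4 (thin lens f=22): x=-22.7500 theta=25/88 (≈0.2841)
After 5 (propagate distance d=17): x=-1577/88 (≈-17.9205) theta=25/88 (≈0.2841)
Rounded to 4 decimal places: x = -17.9205, theta = 0.2841

Answer: -17.9205 0.2841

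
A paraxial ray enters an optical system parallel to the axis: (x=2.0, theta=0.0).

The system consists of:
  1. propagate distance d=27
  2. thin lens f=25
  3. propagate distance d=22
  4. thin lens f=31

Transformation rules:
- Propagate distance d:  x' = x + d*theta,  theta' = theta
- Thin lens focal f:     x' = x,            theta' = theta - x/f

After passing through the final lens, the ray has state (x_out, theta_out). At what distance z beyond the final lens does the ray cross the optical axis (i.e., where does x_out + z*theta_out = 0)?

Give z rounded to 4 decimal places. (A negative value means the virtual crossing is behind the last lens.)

Initial: x=2.0000 theta=0.0000
After 1 (propagate distance d=27): x=2.0000 theta=0.0000
After 2 (thin lens f=25): x=2.0000 theta=-0.0800
After 3 (propagate distance d=22): x=0.2400 theta=-0.0800
After 4 (thin lens f=31): x=0.2400 theta=-68/775 (≈-0.0877)
z_focus = -x_out/theta_out = -(0.2400)/(-68/775) = 93/34 ≈ 2.7353
Rounded to 4 decimal places: z = 2.7353

Answer: 2.7353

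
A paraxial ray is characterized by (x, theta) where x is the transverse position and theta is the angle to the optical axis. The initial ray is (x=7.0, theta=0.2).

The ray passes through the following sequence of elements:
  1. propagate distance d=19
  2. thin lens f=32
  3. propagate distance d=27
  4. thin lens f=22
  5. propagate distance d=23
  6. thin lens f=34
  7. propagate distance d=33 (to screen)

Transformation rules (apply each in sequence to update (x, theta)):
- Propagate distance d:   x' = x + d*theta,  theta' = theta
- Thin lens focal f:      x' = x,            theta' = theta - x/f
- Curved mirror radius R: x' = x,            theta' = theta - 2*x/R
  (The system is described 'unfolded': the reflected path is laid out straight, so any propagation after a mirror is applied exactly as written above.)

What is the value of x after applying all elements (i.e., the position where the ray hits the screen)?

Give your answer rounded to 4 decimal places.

Answer: -15.2712

Derivation:
Initial: x=7.0000 theta=0.2000
After 1 (propagate distance d=19): x=10.8000 theta=0.2000
After 2 (thin lens f=32): x=10.8000 theta=-0.1375
After 3 (propagate distance d=27): x=7.0875 theta=-0.1375
After 4 (thin lens f=22): x=7.0875 theta=-809/1760 (≈-0.4597)
After 5 (propagate distance d=23): x=-6133/1760 (≈-3.4847) theta=-809/1760 (≈-0.4597)
After 6 (thin lens f=34): x=-6133/1760 (≈-3.4847) theta=-1943/5440 (≈-0.3572)
After 7 (propagate distance d=33 (to screen)): x=-913831/59840 (≈-15.2712) theta=-1943/5440 (≈-0.3572)
Rounded to 4 decimal places: x = -15.2712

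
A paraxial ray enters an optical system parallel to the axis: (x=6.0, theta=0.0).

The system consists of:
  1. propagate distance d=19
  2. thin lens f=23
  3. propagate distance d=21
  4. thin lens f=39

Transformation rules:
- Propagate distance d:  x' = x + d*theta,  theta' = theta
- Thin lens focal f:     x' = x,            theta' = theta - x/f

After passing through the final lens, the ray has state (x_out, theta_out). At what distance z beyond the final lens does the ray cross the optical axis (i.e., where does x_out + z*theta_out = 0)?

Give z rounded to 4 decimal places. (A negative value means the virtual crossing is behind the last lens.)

Initial: x=6.0000 theta=0.0000
After 1 (propagate distance d=19): x=6.0000 theta=0.0000
After 2 (thin lens f=23): x=6.0000 theta=-6/23 (≈-0.2609)
After 3 (propagate distance d=21): x=12/23 (≈0.5217) theta=-6/23 (≈-0.2609)
After 4 (thin lens f=39): x=12/23 (≈0.5217) theta=-82/299 (≈-0.2742)
z_focus = -x_out/theta_out = -(12/23)/(-82/299) = 78/41 ≈ 1.9024
Rounded to 4 decimal places: z = 1.9024

Answer: 1.9024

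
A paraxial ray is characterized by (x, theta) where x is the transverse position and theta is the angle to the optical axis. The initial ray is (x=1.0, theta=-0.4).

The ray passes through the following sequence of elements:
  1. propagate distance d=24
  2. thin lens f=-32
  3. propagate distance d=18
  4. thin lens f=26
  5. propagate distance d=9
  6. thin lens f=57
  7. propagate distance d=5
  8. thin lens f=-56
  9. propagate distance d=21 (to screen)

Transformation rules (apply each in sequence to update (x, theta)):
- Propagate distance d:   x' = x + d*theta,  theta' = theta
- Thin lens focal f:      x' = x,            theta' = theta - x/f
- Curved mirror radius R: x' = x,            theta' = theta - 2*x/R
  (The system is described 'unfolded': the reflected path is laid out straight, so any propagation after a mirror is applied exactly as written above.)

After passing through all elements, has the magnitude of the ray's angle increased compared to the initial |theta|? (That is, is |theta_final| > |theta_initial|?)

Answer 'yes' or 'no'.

Initial: x=1.0000 theta=-0.4000
After 1 (propagate distance d=24): x=-8.6000 theta=-0.4000
After 2 (thin lens f=-32): x=-8.6000 theta=-107/160 (≈-0.6688)
After 3 (propagate distance d=18): x=-20.6375 theta=-107/160 (≈-0.6688)
After 4 (thin lens f=26): x=-20.6375 theta=0.1250
After 5 (propagate distance d=9): x=-19.5125 theta=0.1250
After 6 (thin lens f=57): x=-19.5125 theta=2131/4560 (≈0.4673)
After 7 (propagate distance d=5): x=-39161/2280 (≈-17.1759) theta=2131/4560 (≈0.4673)
After 8 (thin lens f=-56): x=-39161/2280 (≈-17.1759) theta=20507/127680 (≈0.1606)
After 9 (propagate distance d=21 (to screen)): x=-251767/18240 (≈-13.8030) theta=20507/127680 (≈0.1606)
|theta_initial|=0.4000 |theta_final|=20507/127680 (≈0.1606) -> not increased

Answer: no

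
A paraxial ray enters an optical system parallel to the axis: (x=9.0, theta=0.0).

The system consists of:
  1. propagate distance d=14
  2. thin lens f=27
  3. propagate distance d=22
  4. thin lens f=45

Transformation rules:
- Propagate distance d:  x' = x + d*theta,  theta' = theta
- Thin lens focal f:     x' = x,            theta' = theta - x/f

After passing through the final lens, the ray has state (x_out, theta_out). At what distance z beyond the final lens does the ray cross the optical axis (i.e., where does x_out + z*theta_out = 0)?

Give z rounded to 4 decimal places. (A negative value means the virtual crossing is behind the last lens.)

Answer: 4.5000

Derivation:
Initial: x=9.0000 theta=0.0000
After 1 (propagate distance d=14): x=9.0000 theta=0.0000
After 2 (thin lens f=27): x=9.0000 theta=-1/3 (≈-0.3333)
After 3 (propagate distance d=22): x=5/3 (≈1.6667) theta=-1/3 (≈-0.3333)
After 4 (thin lens f=45): x=5/3 (≈1.6667) theta=-10/27 (≈-0.3704)
z_focus = -x_out/theta_out = -(5/3)/(-10/27) = 4.5000
Rounded to 4 decimal places: z = 4.5000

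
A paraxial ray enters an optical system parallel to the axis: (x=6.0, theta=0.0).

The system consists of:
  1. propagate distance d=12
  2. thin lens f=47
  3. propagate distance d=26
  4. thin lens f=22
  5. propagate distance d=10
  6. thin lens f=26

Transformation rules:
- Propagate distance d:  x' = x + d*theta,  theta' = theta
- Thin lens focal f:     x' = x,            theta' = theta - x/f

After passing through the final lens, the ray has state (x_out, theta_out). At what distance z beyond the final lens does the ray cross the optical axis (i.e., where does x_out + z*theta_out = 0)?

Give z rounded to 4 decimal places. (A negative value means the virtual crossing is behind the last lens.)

Initial: x=6.0000 theta=0.0000
After 1 (propagate distance d=12): x=6.0000 theta=0.0000
After 2 (thin lens f=47): x=6.0000 theta=-6/47 (≈-0.1277)
After 3 (propagate distance d=26): x=126/47 (≈2.6809) theta=-6/47 (≈-0.1277)
After 4 (thin lens f=22): x=126/47 (≈2.6809) theta=-129/517 (≈-0.2495)
After 5 (propagate distance d=10): x=96/517 (≈0.1857) theta=-129/517 (≈-0.2495)
After 6 (thin lens f=26): x=96/517 (≈0.1857) theta=-1725/6721 (≈-0.2567)
z_focus = -x_out/theta_out = -(96/517)/(-1725/6721) = 416/575 ≈ 0.7235
Rounded to 4 decimal places: z = 0.7235

Answer: 0.7235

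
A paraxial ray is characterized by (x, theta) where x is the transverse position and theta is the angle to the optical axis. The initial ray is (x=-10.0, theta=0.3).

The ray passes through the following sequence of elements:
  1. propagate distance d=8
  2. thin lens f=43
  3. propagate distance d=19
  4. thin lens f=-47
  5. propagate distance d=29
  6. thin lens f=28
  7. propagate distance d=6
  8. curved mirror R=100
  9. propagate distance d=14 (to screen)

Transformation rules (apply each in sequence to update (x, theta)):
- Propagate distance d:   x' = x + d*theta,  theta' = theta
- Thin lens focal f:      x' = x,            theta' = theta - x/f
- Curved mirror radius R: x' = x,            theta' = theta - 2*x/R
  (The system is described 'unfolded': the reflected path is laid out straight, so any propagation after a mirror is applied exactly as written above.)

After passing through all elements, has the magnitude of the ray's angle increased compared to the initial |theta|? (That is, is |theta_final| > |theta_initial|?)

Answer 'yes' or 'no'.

Initial: x=-10.0000 theta=0.3000
After 1 (propagate distance d=8): x=-7.6000 theta=0.3000
After 2 (thin lens f=43): x=-7.6000 theta=41/86 (≈0.4767)
After 3 (propagate distance d=19): x=627/430 (≈1.4581) theta=41/86 (≈0.4767)
After 4 (thin lens f=-47): x=627/430 (≈1.4581) theta=5131/10105 (≈0.5078)
After 5 (propagate distance d=29): x=327067/20210 (≈16.1834) theta=5131/10105 (≈0.5078)
After 6 (thin lens f=28): x=327067/20210 (≈16.1834) theta=-39731/565880 (≈-0.0702)
After 7 (propagate distance d=6): x=20743/1316 (≈15.7622) theta=-39731/565880 (≈-0.0702)
After 8 (curved mirror R=100): x=20743/1316 (≈15.7622) theta=-272651/707350 (≈-0.3855)
After 9 (propagate distance d=14 (to screen)): x=14664497/1414700 (≈10.3658) theta=-272651/707350 (≈-0.3855)
|theta_initial|=0.3000 |theta_final|=272651/707350 (≈0.3855) -> increased

Answer: yes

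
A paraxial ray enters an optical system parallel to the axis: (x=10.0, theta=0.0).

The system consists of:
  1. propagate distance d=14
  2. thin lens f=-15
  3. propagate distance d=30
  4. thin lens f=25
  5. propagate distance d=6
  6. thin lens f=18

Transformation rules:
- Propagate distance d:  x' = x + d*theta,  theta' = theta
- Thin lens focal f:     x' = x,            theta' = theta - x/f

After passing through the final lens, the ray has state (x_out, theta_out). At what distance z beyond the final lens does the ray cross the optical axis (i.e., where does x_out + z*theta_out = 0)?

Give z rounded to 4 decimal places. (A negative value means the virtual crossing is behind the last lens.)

Answer: 13.2527

Derivation:
Initial: x=10.0000 theta=0.0000
After 1 (propagate distance d=14): x=10.0000 theta=0.0000
After 2 (thin lens f=-15): x=10.0000 theta=2/3 (≈0.6667)
After 3 (propagate distance d=30): x=30.0000 theta=2/3 (≈0.6667)
After 4 (thin lens f=25): x=30.0000 theta=-8/15 (≈-0.5333)
After 5 (propagate distance d=6): x=26.8000 theta=-8/15 (≈-0.5333)
After 6 (thin lens f=18): x=26.8000 theta=-91/45 (≈-2.0222)
z_focus = -x_out/theta_out = -(26.8000)/(-91/45) = 1206/91 ≈ 13.2527
Rounded to 4 decimal places: z = 13.2527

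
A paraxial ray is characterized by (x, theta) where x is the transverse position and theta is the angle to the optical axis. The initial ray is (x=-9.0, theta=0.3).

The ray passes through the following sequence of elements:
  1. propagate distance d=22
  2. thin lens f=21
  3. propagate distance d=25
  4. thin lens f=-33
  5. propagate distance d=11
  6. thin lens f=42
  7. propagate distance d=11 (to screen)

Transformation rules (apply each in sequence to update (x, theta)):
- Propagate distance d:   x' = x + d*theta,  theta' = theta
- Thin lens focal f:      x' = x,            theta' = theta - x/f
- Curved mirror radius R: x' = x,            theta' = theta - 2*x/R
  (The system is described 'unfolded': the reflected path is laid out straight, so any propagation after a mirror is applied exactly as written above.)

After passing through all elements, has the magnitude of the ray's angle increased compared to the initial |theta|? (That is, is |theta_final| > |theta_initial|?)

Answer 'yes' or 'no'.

Initial: x=-9.0000 theta=0.3000
After 1 (propagate distance d=22): x=-2.4000 theta=0.3000
After 2 (thin lens f=21): x=-2.4000 theta=29/70 (≈0.4143)
After 3 (propagate distance d=25): x=557/70 (≈7.9571) theta=29/70 (≈0.4143)
After 4 (thin lens f=-33): x=557/70 (≈7.9571) theta=757/1155 (≈0.6554)
After 5 (propagate distance d=11): x=91/6 (≈15.1667) theta=757/1155 (≈0.6554)
After 6 (thin lens f=42): x=91/6 (≈15.1667) theta=4079/13860 (≈0.2943)
After 7 (propagate distance d=11 (to screen)): x=23189/1260 (≈18.4040) theta=4079/13860 (≈0.2943)
|theta_initial|=0.3000 |theta_final|=4079/13860 (≈0.2943) -> not increased

Answer: no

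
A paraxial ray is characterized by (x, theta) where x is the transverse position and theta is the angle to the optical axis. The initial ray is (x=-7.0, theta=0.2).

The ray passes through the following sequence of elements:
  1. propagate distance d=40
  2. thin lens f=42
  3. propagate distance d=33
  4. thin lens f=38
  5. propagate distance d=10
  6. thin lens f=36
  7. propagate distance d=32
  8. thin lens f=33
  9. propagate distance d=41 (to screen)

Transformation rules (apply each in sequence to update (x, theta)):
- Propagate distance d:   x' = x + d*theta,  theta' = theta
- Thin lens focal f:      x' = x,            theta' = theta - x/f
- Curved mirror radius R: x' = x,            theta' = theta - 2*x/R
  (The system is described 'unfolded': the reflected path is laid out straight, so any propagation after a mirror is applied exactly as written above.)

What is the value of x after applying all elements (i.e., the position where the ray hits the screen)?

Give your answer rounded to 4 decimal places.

Initial: x=-7.0000 theta=0.2000
After 1 (propagate distance d=40): x=1.0000 theta=0.2000
After 2 (thin lens f=42): x=1.0000 theta=37/210 (≈0.1762)
After 3 (propagate distance d=33): x=477/70 (≈6.8143) theta=37/210 (≈0.1762)
After 4 (thin lens f=38): x=477/70 (≈6.8143) theta=-5/1596 (≈-0.0031)
After 5 (propagate distance d=10): x=13532/1995 (≈6.7830) theta=-5/1596 (≈-0.0031)
After 6 (thin lens f=36): x=13532/1995 (≈6.7830) theta=-13757/71820 (≈-0.1915)
After 7 (propagate distance d=32): x=1676/2565 (≈0.6534) theta=-13757/71820 (≈-0.1915)
After 8 (thin lens f=33): x=1676/2565 (≈0.6534) theta=-500909/2370060 (≈-0.2113)
After 9 (propagate distance d=41 (to screen)): x=-3797729/474012 (≈-8.0119) theta=-500909/2370060 (≈-0.2113)
Rounded to 4 decimal places: x = -8.0119

Answer: -8.0119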